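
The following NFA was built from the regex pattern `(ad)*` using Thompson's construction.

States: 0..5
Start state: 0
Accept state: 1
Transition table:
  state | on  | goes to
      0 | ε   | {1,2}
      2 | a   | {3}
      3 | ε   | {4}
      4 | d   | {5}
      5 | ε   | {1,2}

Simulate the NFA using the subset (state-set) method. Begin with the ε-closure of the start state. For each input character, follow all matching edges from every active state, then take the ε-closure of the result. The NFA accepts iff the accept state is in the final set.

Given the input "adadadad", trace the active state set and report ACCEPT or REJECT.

Answer: ACCEPT

Steps:
start: ε-closure({0}) = {0,1,2}
'a' @ 1: {3,4}
'd' @ 2: {1,2,5}  (accept∈set)
'a' @ 3: {3,4}
'd' @ 4: {1,2,5}  (accept∈set)
'a' @ 5: {3,4}
'd' @ 6: {1,2,5}  (accept∈set)
'a' @ 7: {3,4}
'd' @ 8: {1,2,5}  (accept∈set)
end set {1,2,5} — state 1 in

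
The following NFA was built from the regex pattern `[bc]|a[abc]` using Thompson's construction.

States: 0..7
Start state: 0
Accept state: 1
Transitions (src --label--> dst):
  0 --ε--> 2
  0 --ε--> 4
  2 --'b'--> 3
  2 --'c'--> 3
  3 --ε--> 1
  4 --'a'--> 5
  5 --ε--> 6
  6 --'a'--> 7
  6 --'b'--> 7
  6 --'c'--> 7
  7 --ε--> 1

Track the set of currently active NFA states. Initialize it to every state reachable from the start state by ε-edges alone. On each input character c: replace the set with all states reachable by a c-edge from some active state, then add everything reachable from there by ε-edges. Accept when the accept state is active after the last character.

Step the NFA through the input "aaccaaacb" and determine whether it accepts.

Answer: REJECT

Trace:
initial (ε-close {0}): {0,2,4}
'a' @ 1: {5,6}
'a' @ 2: {1,7}  [accepting]
'c' @ 3: {}  — state set empty
rest 'caaacb' ignored (set empty)
after full input: {}  (accept=1 not in)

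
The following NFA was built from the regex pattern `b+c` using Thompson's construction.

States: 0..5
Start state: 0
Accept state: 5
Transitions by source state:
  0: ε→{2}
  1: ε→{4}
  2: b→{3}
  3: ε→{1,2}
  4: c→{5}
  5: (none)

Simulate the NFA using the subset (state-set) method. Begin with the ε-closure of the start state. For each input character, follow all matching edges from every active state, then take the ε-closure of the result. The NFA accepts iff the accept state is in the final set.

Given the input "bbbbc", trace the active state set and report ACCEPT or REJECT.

Answer: ACCEPT

Trace:
S₀ = ε-closure({0}) = {0,2}
'b' @ 1: {1,2,3,4}
'b' @ 2: {1,2,3,4}
'b' @ 3: {1,2,3,4}
'b' @ 4: {1,2,3,4}
'c' @ 5: {5}  ✓accept
end set {5} — state 5 in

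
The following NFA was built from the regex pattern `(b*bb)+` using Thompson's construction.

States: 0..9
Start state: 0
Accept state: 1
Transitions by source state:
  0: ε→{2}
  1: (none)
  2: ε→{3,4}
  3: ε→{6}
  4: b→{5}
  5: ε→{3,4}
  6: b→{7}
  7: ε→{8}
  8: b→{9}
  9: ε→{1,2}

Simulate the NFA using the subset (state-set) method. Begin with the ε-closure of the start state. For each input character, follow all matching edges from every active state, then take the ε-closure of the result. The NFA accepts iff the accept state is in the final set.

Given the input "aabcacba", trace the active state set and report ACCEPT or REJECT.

initial (ε-close {0}): {0,2,3,4,6}
'a' @ 1: {}  — state set empty
rest 'abcacba' ignored (set empty)
final: {}; accept 1 not in set

Answer: REJECT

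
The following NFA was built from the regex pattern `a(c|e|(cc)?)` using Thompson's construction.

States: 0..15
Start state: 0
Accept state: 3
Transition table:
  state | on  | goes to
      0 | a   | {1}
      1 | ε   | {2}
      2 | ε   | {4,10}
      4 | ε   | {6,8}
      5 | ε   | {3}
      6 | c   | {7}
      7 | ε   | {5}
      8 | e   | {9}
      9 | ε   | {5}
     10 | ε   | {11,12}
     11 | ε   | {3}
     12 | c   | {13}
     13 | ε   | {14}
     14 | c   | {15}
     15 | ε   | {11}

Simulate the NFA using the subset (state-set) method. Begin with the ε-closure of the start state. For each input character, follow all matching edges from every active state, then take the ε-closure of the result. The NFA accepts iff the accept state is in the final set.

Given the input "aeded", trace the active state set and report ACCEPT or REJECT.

Answer: REJECT

Trace:
S₀ = ε-closure({0}) = {0}
'a' @ 1: {1,2,3,4,6,8,10,11,12}  (accept∈set)
'e' @ 2: {3,5,9}  (accept∈set)
'd' @ 3: {}  — no active states
rest 'ed' ignored (set empty)
end set {} — state 3 not in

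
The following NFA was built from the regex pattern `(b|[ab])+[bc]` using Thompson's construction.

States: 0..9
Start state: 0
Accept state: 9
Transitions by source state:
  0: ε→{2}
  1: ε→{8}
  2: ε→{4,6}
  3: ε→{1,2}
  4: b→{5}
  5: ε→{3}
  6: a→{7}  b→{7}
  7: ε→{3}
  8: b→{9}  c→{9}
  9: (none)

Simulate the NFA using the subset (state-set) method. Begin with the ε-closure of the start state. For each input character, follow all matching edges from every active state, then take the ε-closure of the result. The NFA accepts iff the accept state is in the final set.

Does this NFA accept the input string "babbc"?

S₀ = ε-closure({0}) = {0,2,4,6}
'b' @ 1: {1,2,3,4,5,6,7,8}
'a' @ 2: {1,2,3,4,6,7,8}
'b' @ 3: {1,2,3,4,5,6,7,8,9}  [accepting]
'b' @ 4: {1,2,3,4,5,6,7,8,9}  [accepting]
'c' @ 5: {9}  [accepting]
after full input: {9}  (accept=9 in)

Answer: ACCEPT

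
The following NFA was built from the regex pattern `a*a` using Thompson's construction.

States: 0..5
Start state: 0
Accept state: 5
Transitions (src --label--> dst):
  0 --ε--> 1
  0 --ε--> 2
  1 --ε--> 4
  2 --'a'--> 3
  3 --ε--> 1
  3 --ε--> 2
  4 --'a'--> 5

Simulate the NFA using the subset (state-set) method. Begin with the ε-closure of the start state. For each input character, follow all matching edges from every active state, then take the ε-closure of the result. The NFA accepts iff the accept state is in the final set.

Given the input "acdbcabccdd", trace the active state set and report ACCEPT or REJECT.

Answer: REJECT

Derivation:
start: ε-closure({0}) = {0,1,2,4}
'a' @ 1: {1,2,3,4,5}  (accept∈set)
'c' @ 2: {}  — dead — no transitions
rest 'dbcabccdd' ignored (set empty)
after full input: {}  (accept=5 not in)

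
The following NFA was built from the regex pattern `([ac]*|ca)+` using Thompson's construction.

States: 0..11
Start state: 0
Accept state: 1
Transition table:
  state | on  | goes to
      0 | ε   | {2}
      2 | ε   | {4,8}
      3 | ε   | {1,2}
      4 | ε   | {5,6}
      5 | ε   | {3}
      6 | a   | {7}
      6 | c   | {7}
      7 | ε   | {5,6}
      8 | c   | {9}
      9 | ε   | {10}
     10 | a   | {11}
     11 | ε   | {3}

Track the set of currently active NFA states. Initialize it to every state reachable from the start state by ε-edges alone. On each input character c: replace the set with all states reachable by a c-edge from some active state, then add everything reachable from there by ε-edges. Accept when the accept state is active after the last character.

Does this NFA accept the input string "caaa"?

initial (ε-close {0}): {0,1,2,3,4,5,6,8}
'c' @ 1: {1,2,3,4,5,6,7,8,9,10}  ✓accept
'a' @ 2: {1,2,3,4,5,6,7,8,11}  ✓accept
'a' @ 3: {1,2,3,4,5,6,7,8}  ✓accept
'a' @ 4: {1,2,3,4,5,6,7,8}  ✓accept
end set {1,2,3,4,5,6,7,8} — state 1 in

Answer: ACCEPT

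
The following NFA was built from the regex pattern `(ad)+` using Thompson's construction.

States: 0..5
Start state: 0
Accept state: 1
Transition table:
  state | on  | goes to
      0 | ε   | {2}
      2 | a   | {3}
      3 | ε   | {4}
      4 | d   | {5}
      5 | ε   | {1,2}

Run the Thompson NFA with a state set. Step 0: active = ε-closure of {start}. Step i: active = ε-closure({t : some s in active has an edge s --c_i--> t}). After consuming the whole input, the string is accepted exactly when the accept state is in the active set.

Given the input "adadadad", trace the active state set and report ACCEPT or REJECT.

initial (ε-close {0}): {0,2}
'a' @ 1: {3,4}
'd' @ 2: {1,2,5}  [accepting]
'a' @ 3: {3,4}
'd' @ 4: {1,2,5}  [accepting]
'a' @ 5: {3,4}
'd' @ 6: {1,2,5}  [accepting]
'a' @ 7: {3,4}
'd' @ 8: {1,2,5}  [accepting]
after full input: {1,2,5}  (accept=1 in)

Answer: ACCEPT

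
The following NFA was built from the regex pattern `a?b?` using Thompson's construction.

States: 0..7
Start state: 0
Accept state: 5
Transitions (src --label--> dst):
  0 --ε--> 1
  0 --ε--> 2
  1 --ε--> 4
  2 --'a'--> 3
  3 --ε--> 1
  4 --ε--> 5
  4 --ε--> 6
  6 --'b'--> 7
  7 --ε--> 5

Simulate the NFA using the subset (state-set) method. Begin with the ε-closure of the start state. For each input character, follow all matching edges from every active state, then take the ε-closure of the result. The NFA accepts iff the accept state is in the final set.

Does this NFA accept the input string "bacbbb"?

Answer: REJECT

Steps:
S₀ = ε-closure({0}) = {0,1,2,4,5,6}
'b' @ 1: {5,7}  ✓accept
'a' @ 2: {}  — no active states
rest 'cbbb' ignored (set empty)
end set {} — state 5 not in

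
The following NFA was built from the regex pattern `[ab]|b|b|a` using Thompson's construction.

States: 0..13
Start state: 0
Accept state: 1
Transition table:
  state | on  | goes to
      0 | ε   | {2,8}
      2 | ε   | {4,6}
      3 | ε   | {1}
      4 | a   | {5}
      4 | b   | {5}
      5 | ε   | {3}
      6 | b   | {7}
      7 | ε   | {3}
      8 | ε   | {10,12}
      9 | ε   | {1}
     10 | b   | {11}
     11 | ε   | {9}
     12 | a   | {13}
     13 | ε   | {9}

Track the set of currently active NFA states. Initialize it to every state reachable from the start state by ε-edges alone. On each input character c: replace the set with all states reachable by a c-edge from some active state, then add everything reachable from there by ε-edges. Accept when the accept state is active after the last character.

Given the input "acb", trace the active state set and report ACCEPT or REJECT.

S₀ = ε-closure({0}) = {0,2,4,6,8,10,12}
'a' @ 1: {1,3,5,9,13}  [accepting]
'c' @ 2: {}  — dead — no transitions
rest 'b' ignored (set empty)
final: {}; accept 1 not in set

Answer: REJECT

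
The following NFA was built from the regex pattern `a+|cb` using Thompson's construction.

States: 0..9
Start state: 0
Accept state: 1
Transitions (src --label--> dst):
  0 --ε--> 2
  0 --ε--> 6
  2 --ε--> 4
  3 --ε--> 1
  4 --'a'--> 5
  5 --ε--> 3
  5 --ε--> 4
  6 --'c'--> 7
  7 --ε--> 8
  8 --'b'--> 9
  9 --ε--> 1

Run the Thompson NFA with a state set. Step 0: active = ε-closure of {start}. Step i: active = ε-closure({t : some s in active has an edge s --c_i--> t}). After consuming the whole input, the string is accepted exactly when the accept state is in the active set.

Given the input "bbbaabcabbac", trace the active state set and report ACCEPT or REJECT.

start: ε-closure({0}) = {0,2,4,6}
'b' @ 1: {}  — state set empty
rest 'bbaabcabbac' ignored (set empty)
end set {} — state 1 not in

Answer: REJECT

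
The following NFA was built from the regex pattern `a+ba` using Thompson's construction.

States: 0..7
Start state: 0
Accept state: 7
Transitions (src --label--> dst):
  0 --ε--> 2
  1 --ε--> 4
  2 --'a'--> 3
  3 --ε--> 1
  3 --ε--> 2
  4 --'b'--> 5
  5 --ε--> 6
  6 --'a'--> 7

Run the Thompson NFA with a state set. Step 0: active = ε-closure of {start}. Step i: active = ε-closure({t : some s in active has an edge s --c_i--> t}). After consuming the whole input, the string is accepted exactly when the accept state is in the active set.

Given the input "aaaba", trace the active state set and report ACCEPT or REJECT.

Answer: ACCEPT

Trace:
initial (ε-close {0}): {0,2}
'a' @ 1: {1,2,3,4}
'a' @ 2: {1,2,3,4}
'a' @ 3: {1,2,3,4}
'b' @ 4: {5,6}
'a' @ 5: {7}  (accept∈set)
end set {7} — state 7 in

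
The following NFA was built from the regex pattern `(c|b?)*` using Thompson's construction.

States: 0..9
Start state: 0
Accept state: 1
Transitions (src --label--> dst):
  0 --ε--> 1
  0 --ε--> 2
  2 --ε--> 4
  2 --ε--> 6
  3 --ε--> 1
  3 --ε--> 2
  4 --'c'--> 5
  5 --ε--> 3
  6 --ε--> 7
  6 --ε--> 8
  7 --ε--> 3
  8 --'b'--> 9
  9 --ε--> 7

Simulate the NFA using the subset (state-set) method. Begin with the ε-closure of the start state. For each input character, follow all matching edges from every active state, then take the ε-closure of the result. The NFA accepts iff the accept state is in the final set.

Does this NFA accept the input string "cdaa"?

start: ε-closure({0}) = {0,1,2,3,4,6,7,8}
'c' @ 1: {1,2,3,4,5,6,7,8}  ✓accept
'd' @ 2: {}  — no active states
rest 'aa' ignored (set empty)
after full input: {}  (accept=1 not in)

Answer: REJECT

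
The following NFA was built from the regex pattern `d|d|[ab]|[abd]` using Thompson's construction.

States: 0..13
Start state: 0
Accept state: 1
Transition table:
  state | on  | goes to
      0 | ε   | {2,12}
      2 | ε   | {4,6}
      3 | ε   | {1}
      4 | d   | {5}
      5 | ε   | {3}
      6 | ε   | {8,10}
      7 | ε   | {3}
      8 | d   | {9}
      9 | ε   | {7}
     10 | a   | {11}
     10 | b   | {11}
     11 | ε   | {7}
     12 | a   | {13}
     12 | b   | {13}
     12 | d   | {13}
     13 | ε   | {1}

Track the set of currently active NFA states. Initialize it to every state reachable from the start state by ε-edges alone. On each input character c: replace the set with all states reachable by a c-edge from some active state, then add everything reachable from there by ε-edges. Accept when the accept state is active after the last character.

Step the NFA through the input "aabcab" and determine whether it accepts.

initial (ε-close {0}): {0,2,4,6,8,10,12}
'a' @ 1: {1,3,7,11,13}  ✓accept
'a' @ 2: {}  — state set empty
rest 'bcab' ignored (set empty)
final: {}; accept 1 not in set

Answer: REJECT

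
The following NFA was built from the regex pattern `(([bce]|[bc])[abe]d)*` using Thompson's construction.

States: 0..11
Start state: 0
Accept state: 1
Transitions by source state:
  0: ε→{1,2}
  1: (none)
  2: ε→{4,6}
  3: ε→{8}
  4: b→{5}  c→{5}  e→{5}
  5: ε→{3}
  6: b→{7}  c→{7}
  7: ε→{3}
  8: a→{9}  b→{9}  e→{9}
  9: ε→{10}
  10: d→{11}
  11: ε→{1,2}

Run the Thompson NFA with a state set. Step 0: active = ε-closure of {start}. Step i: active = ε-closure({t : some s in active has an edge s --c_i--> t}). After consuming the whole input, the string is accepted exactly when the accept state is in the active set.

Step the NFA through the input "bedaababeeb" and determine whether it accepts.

Answer: REJECT

Steps:
start: ε-closure({0}) = {0,1,2,4,6}
'b' @ 1: {3,5,7,8}
'e' @ 2: {9,10}
'd' @ 3: {1,2,4,6,11}  [accepting]
'a' @ 4: {}  — no active states
rest 'ababeeb' ignored (set empty)
final: {}; accept 1 not in set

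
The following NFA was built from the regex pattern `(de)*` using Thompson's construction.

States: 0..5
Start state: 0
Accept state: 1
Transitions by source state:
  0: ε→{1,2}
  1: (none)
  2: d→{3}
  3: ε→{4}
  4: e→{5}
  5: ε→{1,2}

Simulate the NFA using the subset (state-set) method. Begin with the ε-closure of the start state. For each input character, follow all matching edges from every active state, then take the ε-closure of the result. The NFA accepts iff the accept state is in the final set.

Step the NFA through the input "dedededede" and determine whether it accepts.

start: ε-closure({0}) = {0,1,2}
'd' @ 1: {3,4}
'e' @ 2: {1,2,5}  ✓accept
'd' @ 3: {3,4}
'e' @ 4: {1,2,5}  ✓accept
'd' @ 5: {3,4}
'e' @ 6: {1,2,5}  ✓accept
'd' @ 7: {3,4}
'e' @ 8: {1,2,5}  ✓accept
'd' @ 9: {3,4}
'e' @ 10: {1,2,5}  ✓accept
after full input: {1,2,5}  (accept=1 in)

Answer: ACCEPT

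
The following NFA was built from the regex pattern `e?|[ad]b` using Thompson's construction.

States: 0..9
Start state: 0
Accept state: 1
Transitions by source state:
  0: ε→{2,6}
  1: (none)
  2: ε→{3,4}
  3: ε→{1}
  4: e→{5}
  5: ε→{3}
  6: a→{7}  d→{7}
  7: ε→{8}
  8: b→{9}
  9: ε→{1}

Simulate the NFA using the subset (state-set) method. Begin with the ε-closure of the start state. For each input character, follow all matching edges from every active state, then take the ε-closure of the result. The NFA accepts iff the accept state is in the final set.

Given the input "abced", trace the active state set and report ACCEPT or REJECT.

Answer: REJECT

Trace:
start: ε-closure({0}) = {0,1,2,3,4,6}
'a' @ 1: {7,8}
'b' @ 2: {1,9}  (accept∈set)
'c' @ 3: {}  — state set empty
rest 'ed' ignored (set empty)
end set {} — state 1 not in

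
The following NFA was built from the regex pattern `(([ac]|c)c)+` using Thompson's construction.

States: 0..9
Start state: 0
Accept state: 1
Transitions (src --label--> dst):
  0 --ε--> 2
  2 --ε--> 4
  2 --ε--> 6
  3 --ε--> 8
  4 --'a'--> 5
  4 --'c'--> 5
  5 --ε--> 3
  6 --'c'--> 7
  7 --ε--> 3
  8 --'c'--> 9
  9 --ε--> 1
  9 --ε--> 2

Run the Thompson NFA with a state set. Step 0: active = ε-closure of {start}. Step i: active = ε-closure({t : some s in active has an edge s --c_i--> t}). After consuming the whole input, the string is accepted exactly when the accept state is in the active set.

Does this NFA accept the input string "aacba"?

Answer: REJECT

Derivation:
initial (ε-close {0}): {0,2,4,6}
'a' @ 1: {3,5,8}
'a' @ 2: {}  — dead — no transitions
rest 'cba' ignored (set empty)
final: {}; accept 1 not in set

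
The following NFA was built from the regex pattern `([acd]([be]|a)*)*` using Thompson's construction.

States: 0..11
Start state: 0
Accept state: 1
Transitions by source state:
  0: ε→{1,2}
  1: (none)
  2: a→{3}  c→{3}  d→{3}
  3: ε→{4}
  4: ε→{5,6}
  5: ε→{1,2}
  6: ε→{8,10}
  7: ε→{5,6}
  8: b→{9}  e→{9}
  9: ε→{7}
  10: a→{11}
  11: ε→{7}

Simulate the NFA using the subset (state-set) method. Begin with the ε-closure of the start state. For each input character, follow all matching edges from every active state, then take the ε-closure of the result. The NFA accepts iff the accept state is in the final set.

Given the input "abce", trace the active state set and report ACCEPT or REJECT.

Answer: ACCEPT

Steps:
start: ε-closure({0}) = {0,1,2}
'a' @ 1: {1,2,3,4,5,6,8,10}  ✓accept
'b' @ 2: {1,2,5,6,7,8,9,10}  ✓accept
'c' @ 3: {1,2,3,4,5,6,8,10}  ✓accept
'e' @ 4: {1,2,5,6,7,8,9,10}  ✓accept
final: {1,2,5,6,7,8,9,10}; accept 1 in set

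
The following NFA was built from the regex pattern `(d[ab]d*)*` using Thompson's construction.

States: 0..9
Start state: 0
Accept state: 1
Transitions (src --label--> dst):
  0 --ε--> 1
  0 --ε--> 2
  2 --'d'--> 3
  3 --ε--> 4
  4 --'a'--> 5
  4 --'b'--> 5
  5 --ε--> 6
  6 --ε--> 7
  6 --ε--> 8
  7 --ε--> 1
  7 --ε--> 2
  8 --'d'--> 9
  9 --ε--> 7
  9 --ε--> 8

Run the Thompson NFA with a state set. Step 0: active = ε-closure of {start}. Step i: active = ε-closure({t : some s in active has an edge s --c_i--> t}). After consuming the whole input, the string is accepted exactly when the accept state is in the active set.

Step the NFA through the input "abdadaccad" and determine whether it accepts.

Answer: REJECT

Trace:
S₀ = ε-closure({0}) = {0,1,2}
'a' @ 1: {}  — dead — no transitions
rest 'bdadaccad' ignored (set empty)
after full input: {}  (accept=1 not in)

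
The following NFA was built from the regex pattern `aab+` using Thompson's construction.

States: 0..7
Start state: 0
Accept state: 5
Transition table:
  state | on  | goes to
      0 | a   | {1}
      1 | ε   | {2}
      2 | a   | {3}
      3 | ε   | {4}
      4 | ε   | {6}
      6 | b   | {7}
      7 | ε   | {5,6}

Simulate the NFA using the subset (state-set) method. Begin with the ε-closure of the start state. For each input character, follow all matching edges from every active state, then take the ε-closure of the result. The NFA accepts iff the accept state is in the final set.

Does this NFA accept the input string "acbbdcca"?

S₀ = ε-closure({0}) = {0}
'a' @ 1: {1,2}
'c' @ 2: {}  — no active states
rest 'bbdcca' ignored (set empty)
after full input: {}  (accept=5 not in)

Answer: REJECT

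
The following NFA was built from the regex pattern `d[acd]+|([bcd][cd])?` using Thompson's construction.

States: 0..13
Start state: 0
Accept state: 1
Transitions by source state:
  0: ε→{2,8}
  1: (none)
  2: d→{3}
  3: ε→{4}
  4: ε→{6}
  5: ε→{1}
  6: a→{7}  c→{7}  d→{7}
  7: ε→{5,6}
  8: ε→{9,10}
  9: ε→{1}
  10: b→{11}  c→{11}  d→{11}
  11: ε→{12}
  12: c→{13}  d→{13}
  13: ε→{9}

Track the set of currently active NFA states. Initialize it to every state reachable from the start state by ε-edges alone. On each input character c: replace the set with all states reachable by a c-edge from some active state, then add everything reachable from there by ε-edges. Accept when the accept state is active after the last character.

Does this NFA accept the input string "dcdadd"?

start: ε-closure({0}) = {0,1,2,8,9,10}
'd' @ 1: {3,4,6,11,12}
'c' @ 2: {1,5,6,7,9,13}  (accept∈set)
'd' @ 3: {1,5,6,7}  (accept∈set)
'a' @ 4: {1,5,6,7}  (accept∈set)
'd' @ 5: {1,5,6,7}  (accept∈set)
'd' @ 6: {1,5,6,7}  (accept∈set)
end set {1,5,6,7} — state 1 in

Answer: ACCEPT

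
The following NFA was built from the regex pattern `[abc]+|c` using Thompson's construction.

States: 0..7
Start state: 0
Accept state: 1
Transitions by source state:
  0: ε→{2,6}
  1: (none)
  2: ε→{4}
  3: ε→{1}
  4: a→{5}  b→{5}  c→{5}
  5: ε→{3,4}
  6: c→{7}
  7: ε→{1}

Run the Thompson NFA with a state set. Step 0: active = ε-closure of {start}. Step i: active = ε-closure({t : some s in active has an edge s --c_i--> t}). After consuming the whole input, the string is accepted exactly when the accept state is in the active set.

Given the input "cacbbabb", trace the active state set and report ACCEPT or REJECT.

initial (ε-close {0}): {0,2,4,6}
'c' @ 1: {1,3,4,5,7}  (accept∈set)
'a' @ 2: {1,3,4,5}  (accept∈set)
'c' @ 3: {1,3,4,5}  (accept∈set)
'b' @ 4: {1,3,4,5}  (accept∈set)
'b' @ 5: {1,3,4,5}  (accept∈set)
'a' @ 6: {1,3,4,5}  (accept∈set)
'b' @ 7: {1,3,4,5}  (accept∈set)
'b' @ 8: {1,3,4,5}  (accept∈set)
final: {1,3,4,5}; accept 1 in set

Answer: ACCEPT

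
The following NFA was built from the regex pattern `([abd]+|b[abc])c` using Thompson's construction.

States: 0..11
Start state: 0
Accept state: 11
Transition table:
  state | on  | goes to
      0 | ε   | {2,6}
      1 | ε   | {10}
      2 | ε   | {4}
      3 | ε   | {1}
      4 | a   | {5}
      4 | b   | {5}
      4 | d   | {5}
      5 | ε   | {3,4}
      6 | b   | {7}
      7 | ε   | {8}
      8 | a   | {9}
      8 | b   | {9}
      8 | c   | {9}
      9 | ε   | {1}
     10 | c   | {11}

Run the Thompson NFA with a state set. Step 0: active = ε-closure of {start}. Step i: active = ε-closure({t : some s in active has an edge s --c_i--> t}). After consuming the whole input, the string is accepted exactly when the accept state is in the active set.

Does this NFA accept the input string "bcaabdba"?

S₀ = ε-closure({0}) = {0,2,4,6}
'b' @ 1: {1,3,4,5,7,8,10}
'c' @ 2: {1,9,10,11}  [accepting]
'a' @ 3: {}  — dead — no transitions
rest 'abdba' ignored (set empty)
end set {} — state 11 not in

Answer: REJECT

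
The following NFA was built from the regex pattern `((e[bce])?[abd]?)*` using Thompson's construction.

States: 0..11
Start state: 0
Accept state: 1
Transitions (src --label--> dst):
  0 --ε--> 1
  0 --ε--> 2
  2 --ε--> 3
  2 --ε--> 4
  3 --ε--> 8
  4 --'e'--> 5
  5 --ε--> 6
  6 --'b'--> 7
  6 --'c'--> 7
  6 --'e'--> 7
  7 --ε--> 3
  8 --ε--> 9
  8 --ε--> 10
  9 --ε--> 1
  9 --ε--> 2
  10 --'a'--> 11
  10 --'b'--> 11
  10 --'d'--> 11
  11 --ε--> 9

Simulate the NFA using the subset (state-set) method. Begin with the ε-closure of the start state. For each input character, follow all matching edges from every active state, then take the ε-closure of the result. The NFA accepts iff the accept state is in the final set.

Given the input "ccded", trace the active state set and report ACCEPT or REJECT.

Answer: REJECT

Derivation:
start: ε-closure({0}) = {0,1,2,3,4,8,9,10}
'c' @ 1: {}  — dead — no transitions
rest 'cded' ignored (set empty)
final: {}; accept 1 not in set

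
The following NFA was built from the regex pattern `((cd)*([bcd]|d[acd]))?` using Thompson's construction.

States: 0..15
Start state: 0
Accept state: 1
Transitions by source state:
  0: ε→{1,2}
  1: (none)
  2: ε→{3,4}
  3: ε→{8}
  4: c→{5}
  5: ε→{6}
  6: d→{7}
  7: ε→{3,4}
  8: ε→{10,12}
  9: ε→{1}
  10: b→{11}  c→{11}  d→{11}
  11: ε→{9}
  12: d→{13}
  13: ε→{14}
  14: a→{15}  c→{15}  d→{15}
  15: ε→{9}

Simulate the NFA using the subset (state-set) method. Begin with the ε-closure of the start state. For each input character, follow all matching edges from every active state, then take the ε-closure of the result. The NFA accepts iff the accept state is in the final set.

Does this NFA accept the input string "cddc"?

initial (ε-close {0}): {0,1,2,3,4,8,10,12}
'c' @ 1: {1,5,6,9,11}  ✓accept
'd' @ 2: {3,4,7,8,10,12}
'd' @ 3: {1,9,11,13,14}  ✓accept
'c' @ 4: {1,9,15}  ✓accept
final: {1,9,15}; accept 1 in set

Answer: ACCEPT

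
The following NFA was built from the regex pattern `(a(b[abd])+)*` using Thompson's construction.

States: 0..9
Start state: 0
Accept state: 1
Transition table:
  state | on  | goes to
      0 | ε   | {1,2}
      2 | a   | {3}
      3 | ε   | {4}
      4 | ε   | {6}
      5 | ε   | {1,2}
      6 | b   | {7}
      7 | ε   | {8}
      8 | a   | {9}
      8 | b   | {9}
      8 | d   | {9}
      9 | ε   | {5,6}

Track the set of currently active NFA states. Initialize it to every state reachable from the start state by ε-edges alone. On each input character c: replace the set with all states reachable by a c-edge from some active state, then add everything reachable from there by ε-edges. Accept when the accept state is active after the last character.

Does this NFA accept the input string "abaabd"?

S₀ = ε-closure({0}) = {0,1,2}
'a' @ 1: {3,4,6}
'b' @ 2: {7,8}
'a' @ 3: {1,2,5,6,9}  ✓accept
'a' @ 4: {3,4,6}
'b' @ 5: {7,8}
'd' @ 6: {1,2,5,6,9}  ✓accept
after full input: {1,2,5,6,9}  (accept=1 in)

Answer: ACCEPT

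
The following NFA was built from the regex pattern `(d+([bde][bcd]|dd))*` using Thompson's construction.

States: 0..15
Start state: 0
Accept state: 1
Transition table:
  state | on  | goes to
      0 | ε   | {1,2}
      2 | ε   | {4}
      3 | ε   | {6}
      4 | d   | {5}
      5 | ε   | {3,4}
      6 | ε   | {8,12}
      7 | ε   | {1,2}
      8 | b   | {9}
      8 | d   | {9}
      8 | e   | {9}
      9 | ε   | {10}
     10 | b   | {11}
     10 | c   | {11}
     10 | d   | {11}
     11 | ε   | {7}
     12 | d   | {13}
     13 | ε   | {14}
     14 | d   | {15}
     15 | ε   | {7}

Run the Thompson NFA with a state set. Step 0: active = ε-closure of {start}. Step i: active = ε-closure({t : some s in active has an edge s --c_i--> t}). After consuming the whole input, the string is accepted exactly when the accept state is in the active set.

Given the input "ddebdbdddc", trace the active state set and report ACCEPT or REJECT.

Answer: ACCEPT

Steps:
initial (ε-close {0}): {0,1,2,4}
'd' @ 1: {3,4,5,6,8,12}
'd' @ 2: {3,4,5,6,8,9,10,12,13,14}
'e' @ 3: {9,10}
'b' @ 4: {1,2,4,7,11}  (accept∈set)
'd' @ 5: {3,4,5,6,8,12}
'b' @ 6: {9,10}
'd' @ 7: {1,2,4,7,11}  (accept∈set)
'd' @ 8: {3,4,5,6,8,12}
'd' @ 9: {3,4,5,6,8,9,10,12,13,14}
'c' @ 10: {1,2,4,7,11}  (accept∈set)
final: {1,2,4,7,11}; accept 1 in set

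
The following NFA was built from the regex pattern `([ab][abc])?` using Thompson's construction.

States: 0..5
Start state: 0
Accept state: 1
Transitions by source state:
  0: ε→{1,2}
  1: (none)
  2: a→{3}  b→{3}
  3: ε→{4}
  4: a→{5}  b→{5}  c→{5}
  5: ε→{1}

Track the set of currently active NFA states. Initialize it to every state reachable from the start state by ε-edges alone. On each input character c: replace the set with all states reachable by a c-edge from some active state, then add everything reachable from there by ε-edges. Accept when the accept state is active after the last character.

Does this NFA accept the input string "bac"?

initial (ε-close {0}): {0,1,2}
'b' @ 1: {3,4}
'a' @ 2: {1,5}  (accept∈set)
'c' @ 3: {}  — state set empty
after full input: {}  (accept=1 not in)

Answer: REJECT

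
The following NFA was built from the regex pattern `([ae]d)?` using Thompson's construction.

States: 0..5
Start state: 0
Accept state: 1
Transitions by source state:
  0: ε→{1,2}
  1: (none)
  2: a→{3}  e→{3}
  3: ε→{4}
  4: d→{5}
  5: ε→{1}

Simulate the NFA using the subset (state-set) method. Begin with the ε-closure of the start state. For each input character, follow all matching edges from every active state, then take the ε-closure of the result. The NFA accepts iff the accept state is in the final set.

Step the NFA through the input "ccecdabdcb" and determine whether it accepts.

start: ε-closure({0}) = {0,1,2}
'c' @ 1: {}  — state set empty
rest 'cecdabdcb' ignored (set empty)
final: {}; accept 1 not in set

Answer: REJECT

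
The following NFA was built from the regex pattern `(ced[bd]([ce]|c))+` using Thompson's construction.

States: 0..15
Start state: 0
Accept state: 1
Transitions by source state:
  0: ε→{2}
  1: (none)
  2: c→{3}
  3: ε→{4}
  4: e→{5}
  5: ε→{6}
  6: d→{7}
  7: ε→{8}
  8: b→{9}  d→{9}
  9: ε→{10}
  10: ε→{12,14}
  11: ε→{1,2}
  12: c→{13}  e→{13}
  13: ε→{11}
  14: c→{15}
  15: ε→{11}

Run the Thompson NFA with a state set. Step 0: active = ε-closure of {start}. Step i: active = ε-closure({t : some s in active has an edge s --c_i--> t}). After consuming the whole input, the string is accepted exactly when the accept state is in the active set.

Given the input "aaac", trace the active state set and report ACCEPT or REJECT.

Answer: REJECT

Derivation:
initial (ε-close {0}): {0,2}
'a' @ 1: {}  — no active states
rest 'aac' ignored (set empty)
after full input: {}  (accept=1 not in)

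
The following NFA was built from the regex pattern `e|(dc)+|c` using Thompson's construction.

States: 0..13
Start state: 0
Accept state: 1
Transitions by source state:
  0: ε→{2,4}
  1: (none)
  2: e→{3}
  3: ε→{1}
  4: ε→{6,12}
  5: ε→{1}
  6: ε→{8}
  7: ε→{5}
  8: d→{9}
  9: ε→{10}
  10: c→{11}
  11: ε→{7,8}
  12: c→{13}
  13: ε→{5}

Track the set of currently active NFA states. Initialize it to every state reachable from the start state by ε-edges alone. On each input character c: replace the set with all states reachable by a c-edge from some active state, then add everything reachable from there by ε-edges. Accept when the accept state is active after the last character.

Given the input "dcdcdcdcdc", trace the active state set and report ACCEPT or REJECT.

Answer: ACCEPT

Derivation:
initial (ε-close {0}): {0,2,4,6,8,12}
'd' @ 1: {9,10}
'c' @ 2: {1,5,7,8,11}  ✓accept
'd' @ 3: {9,10}
'c' @ 4: {1,5,7,8,11}  ✓accept
'd' @ 5: {9,10}
'c' @ 6: {1,5,7,8,11}  ✓accept
'd' @ 7: {9,10}
'c' @ 8: {1,5,7,8,11}  ✓accept
'd' @ 9: {9,10}
'c' @ 10: {1,5,7,8,11}  ✓accept
end set {1,5,7,8,11} — state 1 in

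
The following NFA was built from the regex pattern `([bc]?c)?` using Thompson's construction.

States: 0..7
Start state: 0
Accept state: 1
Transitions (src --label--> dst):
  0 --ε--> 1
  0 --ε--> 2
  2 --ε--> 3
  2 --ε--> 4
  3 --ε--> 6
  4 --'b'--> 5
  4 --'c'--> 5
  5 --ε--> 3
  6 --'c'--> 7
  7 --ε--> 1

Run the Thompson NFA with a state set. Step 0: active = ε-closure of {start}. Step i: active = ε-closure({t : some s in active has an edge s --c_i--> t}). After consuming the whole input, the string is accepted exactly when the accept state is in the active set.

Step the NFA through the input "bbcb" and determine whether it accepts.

initial (ε-close {0}): {0,1,2,3,4,6}
'b' @ 1: {3,5,6}
'b' @ 2: {}  — state set empty
rest 'cb' ignored (set empty)
end set {} — state 1 not in

Answer: REJECT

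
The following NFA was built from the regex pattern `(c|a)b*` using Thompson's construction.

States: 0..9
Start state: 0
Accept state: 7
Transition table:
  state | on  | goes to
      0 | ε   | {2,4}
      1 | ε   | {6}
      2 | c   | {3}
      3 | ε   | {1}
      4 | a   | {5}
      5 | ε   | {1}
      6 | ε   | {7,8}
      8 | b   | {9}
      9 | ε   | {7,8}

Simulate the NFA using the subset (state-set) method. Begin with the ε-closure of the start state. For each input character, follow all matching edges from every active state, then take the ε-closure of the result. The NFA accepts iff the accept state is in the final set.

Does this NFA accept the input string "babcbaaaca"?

start: ε-closure({0}) = {0,2,4}
'b' @ 1: {}  — dead — no transitions
rest 'abcbaaaca' ignored (set empty)
final: {}; accept 7 not in set

Answer: REJECT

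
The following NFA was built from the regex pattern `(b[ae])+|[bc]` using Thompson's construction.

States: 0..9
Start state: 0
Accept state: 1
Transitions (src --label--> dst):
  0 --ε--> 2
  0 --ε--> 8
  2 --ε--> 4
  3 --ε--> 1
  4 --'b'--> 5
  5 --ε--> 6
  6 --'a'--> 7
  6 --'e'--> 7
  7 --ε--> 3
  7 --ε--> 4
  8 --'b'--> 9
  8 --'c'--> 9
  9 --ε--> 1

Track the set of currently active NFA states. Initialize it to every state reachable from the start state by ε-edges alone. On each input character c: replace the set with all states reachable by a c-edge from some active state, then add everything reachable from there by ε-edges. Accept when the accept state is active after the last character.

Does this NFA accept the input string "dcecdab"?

S₀ = ε-closure({0}) = {0,2,4,8}
'd' @ 1: {}  — state set empty
rest 'cecdab' ignored (set empty)
end set {} — state 1 not in

Answer: REJECT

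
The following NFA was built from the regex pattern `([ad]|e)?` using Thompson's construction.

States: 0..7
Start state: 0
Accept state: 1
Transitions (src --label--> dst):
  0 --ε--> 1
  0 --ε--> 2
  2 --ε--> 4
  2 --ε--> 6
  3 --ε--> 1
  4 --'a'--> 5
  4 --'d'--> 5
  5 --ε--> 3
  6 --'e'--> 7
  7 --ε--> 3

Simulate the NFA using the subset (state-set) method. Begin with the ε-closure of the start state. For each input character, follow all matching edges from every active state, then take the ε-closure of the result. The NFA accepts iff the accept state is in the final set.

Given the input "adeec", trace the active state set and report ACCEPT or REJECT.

Answer: REJECT

Trace:
S₀ = ε-closure({0}) = {0,1,2,4,6}
'a' @ 1: {1,3,5}  ✓accept
'd' @ 2: {}  — dead — no transitions
rest 'eec' ignored (set empty)
final: {}; accept 1 not in set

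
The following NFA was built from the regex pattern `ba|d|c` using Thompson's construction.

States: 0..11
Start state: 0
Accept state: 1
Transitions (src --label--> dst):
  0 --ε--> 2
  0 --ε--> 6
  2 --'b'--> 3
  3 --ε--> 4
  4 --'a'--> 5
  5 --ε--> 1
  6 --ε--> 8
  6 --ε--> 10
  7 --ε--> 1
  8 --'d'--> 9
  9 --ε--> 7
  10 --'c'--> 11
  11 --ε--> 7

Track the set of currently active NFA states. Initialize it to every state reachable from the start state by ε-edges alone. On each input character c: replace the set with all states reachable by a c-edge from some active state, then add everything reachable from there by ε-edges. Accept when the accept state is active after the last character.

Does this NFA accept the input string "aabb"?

start: ε-closure({0}) = {0,2,6,8,10}
'a' @ 1: {}  — state set empty
rest 'abb' ignored (set empty)
after full input: {}  (accept=1 not in)

Answer: REJECT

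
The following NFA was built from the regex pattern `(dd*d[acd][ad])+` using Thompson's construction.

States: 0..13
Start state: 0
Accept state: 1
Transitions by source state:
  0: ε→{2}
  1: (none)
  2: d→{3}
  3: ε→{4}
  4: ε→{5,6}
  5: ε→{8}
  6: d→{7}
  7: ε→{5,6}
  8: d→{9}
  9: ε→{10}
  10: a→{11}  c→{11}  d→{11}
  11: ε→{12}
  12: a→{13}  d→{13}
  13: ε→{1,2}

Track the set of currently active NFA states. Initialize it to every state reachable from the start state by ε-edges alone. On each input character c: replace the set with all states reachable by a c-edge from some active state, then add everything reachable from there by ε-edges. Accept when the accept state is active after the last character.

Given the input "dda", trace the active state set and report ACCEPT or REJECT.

Answer: REJECT

Steps:
initial (ε-close {0}): {0,2}
'd' @ 1: {3,4,5,6,8}
'd' @ 2: {5,6,7,8,9,10}
'a' @ 3: {11,12}
final: {11,12}; accept 1 not in set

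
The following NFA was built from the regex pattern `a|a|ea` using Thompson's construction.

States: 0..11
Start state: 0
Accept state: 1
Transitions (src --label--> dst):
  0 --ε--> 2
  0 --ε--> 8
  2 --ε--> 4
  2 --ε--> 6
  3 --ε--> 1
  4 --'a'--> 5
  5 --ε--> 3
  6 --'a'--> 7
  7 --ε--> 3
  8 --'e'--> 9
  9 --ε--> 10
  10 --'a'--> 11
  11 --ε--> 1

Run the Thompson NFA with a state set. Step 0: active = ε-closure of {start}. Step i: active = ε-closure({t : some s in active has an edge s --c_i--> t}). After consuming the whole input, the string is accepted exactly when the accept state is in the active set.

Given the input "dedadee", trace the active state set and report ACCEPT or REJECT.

start: ε-closure({0}) = {0,2,4,6,8}
'd' @ 1: {}  — state set empty
rest 'edadee' ignored (set empty)
final: {}; accept 1 not in set

Answer: REJECT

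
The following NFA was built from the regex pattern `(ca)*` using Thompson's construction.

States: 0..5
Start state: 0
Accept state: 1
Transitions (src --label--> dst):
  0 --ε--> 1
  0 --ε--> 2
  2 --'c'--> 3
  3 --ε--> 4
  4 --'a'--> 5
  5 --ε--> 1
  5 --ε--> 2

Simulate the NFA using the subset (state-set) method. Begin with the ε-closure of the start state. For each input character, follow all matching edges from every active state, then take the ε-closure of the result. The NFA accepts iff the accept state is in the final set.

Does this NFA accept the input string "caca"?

Answer: ACCEPT

Steps:
initial (ε-close {0}): {0,1,2}
'c' @ 1: {3,4}
'a' @ 2: {1,2,5}  (accept∈set)
'c' @ 3: {3,4}
'a' @ 4: {1,2,5}  (accept∈set)
final: {1,2,5}; accept 1 in set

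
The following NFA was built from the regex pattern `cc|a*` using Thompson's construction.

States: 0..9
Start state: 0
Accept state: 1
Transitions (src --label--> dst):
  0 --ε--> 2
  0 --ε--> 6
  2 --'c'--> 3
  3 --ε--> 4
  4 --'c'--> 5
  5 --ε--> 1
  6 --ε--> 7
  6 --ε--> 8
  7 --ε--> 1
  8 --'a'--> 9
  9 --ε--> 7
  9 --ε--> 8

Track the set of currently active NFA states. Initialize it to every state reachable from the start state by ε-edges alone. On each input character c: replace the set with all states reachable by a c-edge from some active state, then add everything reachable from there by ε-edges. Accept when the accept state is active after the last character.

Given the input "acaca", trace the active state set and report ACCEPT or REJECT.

Answer: REJECT

Derivation:
initial (ε-close {0}): {0,1,2,6,7,8}
'a' @ 1: {1,7,8,9}  [accepting]
'c' @ 2: {}  — dead — no transitions
rest 'aca' ignored (set empty)
final: {}; accept 1 not in set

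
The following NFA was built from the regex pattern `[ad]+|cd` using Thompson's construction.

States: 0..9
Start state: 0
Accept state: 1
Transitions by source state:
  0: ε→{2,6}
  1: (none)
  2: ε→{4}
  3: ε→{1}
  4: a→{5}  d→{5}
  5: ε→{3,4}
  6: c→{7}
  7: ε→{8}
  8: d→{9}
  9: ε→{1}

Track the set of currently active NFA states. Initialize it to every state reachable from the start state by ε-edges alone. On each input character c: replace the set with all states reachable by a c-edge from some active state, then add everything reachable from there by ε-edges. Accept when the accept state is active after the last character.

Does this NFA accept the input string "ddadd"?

start: ε-closure({0}) = {0,2,4,6}
'd' @ 1: {1,3,4,5}  (accept∈set)
'd' @ 2: {1,3,4,5}  (accept∈set)
'a' @ 3: {1,3,4,5}  (accept∈set)
'd' @ 4: {1,3,4,5}  (accept∈set)
'd' @ 5: {1,3,4,5}  (accept∈set)
final: {1,3,4,5}; accept 1 in set

Answer: ACCEPT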